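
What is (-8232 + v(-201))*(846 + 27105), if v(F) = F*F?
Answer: 899155719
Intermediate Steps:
v(F) = F**2
(-8232 + v(-201))*(846 + 27105) = (-8232 + (-201)**2)*(846 + 27105) = (-8232 + 40401)*27951 = 32169*27951 = 899155719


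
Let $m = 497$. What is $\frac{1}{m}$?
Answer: $\frac{1}{497} \approx 0.0020121$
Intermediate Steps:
$\frac{1}{m} = \frac{1}{497}$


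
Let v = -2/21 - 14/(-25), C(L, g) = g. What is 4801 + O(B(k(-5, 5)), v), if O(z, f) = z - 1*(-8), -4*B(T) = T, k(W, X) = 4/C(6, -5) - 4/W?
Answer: 4809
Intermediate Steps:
k(W, X) = -⅘ - 4/W (k(W, X) = 4/(-5) - 4/W = 4*(-⅕) - 4/W = -⅘ - 4/W)
B(T) = -T/4
v = 244/525 (v = -2*1/21 - 14*(-1/25) = -2/21 + 14/25 = 244/525 ≈ 0.46476)
O(z, f) = 8 + z (O(z, f) = z + 8 = 8 + z)
4801 + O(B(k(-5, 5)), v) = 4801 + (8 - (-⅘ - 4/(-5))/4) = 4801 + (8 - (-⅘ - 4*(-⅕))/4) = 4801 + (8 - (-⅘ + ⅘)/4) = 4801 + (8 - ¼*0) = 4801 + (8 + 0) = 4801 + 8 = 4809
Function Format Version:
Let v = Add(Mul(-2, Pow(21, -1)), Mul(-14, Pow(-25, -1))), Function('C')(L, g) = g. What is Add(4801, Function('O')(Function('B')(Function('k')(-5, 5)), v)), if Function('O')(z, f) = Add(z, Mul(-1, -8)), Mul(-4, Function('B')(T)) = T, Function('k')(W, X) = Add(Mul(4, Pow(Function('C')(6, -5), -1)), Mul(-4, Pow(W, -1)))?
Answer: 4809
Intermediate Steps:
Function('k')(W, X) = Add(Rational(-4, 5), Mul(-4, Pow(W, -1))) (Function('k')(W, X) = Add(Mul(4, Pow(-5, -1)), Mul(-4, Pow(W, -1))) = Add(Mul(4, Rational(-1, 5)), Mul(-4, Pow(W, -1))) = Add(Rational(-4, 5), Mul(-4, Pow(W, -1))))
Function('B')(T) = Mul(Rational(-1, 4), T)
v = Rational(244, 525) (v = Add(Mul(-2, Rational(1, 21)), Mul(-14, Rational(-1, 25))) = Add(Rational(-2, 21), Rational(14, 25)) = Rational(244, 525) ≈ 0.46476)
Function('O')(z, f) = Add(8, z) (Function('O')(z, f) = Add(z, 8) = Add(8, z))
Add(4801, Function('O')(Function('B')(Function('k')(-5, 5)), v)) = Add(4801, Add(8, Mul(Rational(-1, 4), Add(Rational(-4, 5), Mul(-4, Pow(-5, -1)))))) = Add(4801, Add(8, Mul(Rational(-1, 4), Add(Rational(-4, 5), Mul(-4, Rational(-1, 5)))))) = Add(4801, Add(8, Mul(Rational(-1, 4), Add(Rational(-4, 5), Rational(4, 5))))) = Add(4801, Add(8, Mul(Rational(-1, 4), 0))) = Add(4801, Add(8, 0)) = Add(4801, 8) = 4809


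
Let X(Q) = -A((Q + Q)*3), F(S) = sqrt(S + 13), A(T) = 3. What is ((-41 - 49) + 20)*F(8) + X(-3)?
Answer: -3 - 70*sqrt(21) ≈ -323.78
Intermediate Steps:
F(S) = sqrt(13 + S)
X(Q) = -3 (X(Q) = -1*3 = -3)
((-41 - 49) + 20)*F(8) + X(-3) = ((-41 - 49) + 20)*sqrt(13 + 8) - 3 = (-90 + 20)*sqrt(21) - 3 = -70*sqrt(21) - 3 = -3 - 70*sqrt(21)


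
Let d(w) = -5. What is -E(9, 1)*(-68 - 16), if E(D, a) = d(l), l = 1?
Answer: -420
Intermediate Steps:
E(D, a) = -5
-E(9, 1)*(-68 - 16) = -(-5)*(-68 - 16) = -(-5)*(-84) = -1*420 = -420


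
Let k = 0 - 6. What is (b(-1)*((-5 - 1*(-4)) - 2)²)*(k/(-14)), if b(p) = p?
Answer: -27/7 ≈ -3.8571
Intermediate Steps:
k = -6
(b(-1)*((-5 - 1*(-4)) - 2)²)*(k/(-14)) = (-((-5 - 1*(-4)) - 2)²)*(-6/(-14)) = (-((-5 + 4) - 2)²)*(-6*(-1/14)) = -(-1 - 2)²*(3/7) = -1*(-3)²*(3/7) = -1*9*(3/7) = -9*3/7 = -27/7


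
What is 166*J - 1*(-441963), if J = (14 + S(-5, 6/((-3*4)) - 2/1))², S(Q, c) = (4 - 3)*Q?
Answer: 455409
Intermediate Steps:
S(Q, c) = Q (S(Q, c) = 1*Q = Q)
J = 81 (J = (14 - 5)² = 9² = 81)
166*J - 1*(-441963) = 166*81 - 1*(-441963) = 13446 + 441963 = 455409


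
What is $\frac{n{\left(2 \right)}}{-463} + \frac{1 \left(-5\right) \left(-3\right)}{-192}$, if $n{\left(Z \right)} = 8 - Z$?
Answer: $- \frac{2699}{29632} \approx -0.091084$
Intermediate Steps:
$\frac{n{\left(2 \right)}}{-463} + \frac{1 \left(-5\right) \left(-3\right)}{-192} = \frac{8 - 2}{-463} + \frac{1 \left(-5\right) \left(-3\right)}{-192} = \left(8 - 2\right) \left(- \frac{1}{463}\right) + \left(-5\right) \left(-3\right) \left(- \frac{1}{192}\right) = 6 \left(- \frac{1}{463}\right) + 15 \left(- \frac{1}{192}\right) = - \frac{6}{463} - \frac{5}{64} = - \frac{2699}{29632}$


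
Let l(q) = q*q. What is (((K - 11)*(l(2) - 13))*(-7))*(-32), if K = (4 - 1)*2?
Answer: 10080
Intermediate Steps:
l(q) = q²
K = 6 (K = 3*2 = 6)
(((K - 11)*(l(2) - 13))*(-7))*(-32) = (((6 - 11)*(2² - 13))*(-7))*(-32) = (-5*(4 - 13)*(-7))*(-32) = (-5*(-9)*(-7))*(-32) = (45*(-7))*(-32) = -315*(-32) = 10080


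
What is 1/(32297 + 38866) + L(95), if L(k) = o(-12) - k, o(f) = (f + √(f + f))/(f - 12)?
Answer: -13449805/142326 - I*√6/12 ≈ -94.5 - 0.20412*I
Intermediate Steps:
o(f) = (f + √2*√f)/(-12 + f) (o(f) = (f + √(2*f))/(-12 + f) = (f + √2*√f)/(-12 + f))
L(k) = ½ - k - I*√6/12 (L(k) = (-12 + √2*√(-12))/(-12 - 12) - k = (-12 + √2*(2*I*√3))/(-24) - k = -(-12 + 2*I*√6)/24 - k = (½ - I*√6/12) - k = ½ - k - I*√6/12)
1/(32297 + 38866) + L(95) = 1/(32297 + 38866) + (½ - 1*95 - I*√6/12) = 1/71163 + (½ - 95 - I*√6/12) = 1/71163 + (-189/2 - I*√6/12) = -13449805/142326 - I*√6/12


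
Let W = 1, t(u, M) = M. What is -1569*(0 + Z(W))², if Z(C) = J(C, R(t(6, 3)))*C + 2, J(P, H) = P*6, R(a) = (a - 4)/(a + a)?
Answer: -100416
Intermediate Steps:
R(a) = (-4 + a)/(2*a) (R(a) = (-4 + a)/((2*a)) = (-4 + a)*(1/(2*a)) = (-4 + a)/(2*a))
J(P, H) = 6*P
Z(C) = 2 + 6*C² (Z(C) = (6*C)*C + 2 = 6*C² + 2 = 2 + 6*C²)
-1569*(0 + Z(W))² = -1569*(0 + (2 + 6*1²))² = -1569*(0 + (2 + 6*1))² = -1569*(0 + (2 + 6))² = -1569*(0 + 8)² = -1569*8² = -1569*64 = -100416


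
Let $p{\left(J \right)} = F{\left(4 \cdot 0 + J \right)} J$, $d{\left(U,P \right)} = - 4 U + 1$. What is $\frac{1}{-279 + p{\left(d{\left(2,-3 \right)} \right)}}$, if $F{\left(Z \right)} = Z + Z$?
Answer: $- \frac{1}{181} \approx -0.0055249$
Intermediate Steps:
$d{\left(U,P \right)} = 1 - 4 U$
$F{\left(Z \right)} = 2 Z$
$p{\left(J \right)} = 2 J^{2}$ ($p{\left(J \right)} = 2 \left(4 \cdot 0 + J\right) J = 2 \left(0 + J\right) J = 2 J J = 2 J^{2}$)
$\frac{1}{-279 + p{\left(d{\left(2,-3 \right)} \right)}} = \frac{1}{-279 + 2 \left(1 - 8\right)^{2}} = \frac{1}{-279 + 2 \left(-7\right)^{2}} = \frac{1}{-279 + 2 \cdot 49} = \frac{1}{-279 + 98} = \frac{1}{-181} = - \frac{1}{181}$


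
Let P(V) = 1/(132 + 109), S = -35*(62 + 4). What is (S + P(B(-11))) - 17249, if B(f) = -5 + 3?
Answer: -4713718/241 ≈ -19559.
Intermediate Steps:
S = -2310 (S = -35*66 = -2310)
B(f) = -2
P(V) = 1/241
(S + P(B(-11))) - 17249 = (-2310 + 1/241) - 17249 = -556709/241 - 17249 = -4713718/241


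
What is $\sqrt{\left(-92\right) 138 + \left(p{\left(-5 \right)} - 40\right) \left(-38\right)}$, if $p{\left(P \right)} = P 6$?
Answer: $2 i \sqrt{2509} \approx 100.18 i$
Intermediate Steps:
$p{\left(P \right)} = 6 P$
$\sqrt{\left(-92\right) 138 + \left(p{\left(-5 \right)} - 40\right) \left(-38\right)} = \sqrt{\left(-92\right) 138 + \left(6 \left(-5\right) - 40\right) \left(-38\right)} = \sqrt{-12696 + \left(-30 - 40\right) \left(-38\right)} = \sqrt{-12696 - -2660} = \sqrt{-12696 + 2660} = \sqrt{-10036} = 2 i \sqrt{2509}$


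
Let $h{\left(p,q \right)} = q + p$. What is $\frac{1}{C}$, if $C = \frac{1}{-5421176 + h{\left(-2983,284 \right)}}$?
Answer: $-5423875$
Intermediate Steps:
$h{\left(p,q \right)} = p + q$
$C = - \frac{1}{5423875}$ ($C = \frac{1}{-5421176 + \left(-2983 + 284\right)} = \frac{1}{-5421176 - 2699} = \frac{1}{-5423875} = - \frac{1}{5423875} \approx -1.8437 \cdot 10^{-7}$)
$\frac{1}{C} = \frac{1}{- \frac{1}{5423875}} = -5423875$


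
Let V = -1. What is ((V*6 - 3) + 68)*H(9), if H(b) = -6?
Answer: -354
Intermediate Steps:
((V*6 - 3) + 68)*H(9) = ((-1*6 - 3) + 68)*(-6) = ((-6 - 3) + 68)*(-6) = (-9 + 68)*(-6) = 59*(-6) = -354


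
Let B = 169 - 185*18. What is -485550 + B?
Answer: -488711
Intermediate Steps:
B = -3161 (B = 169 - 3330 = -3161)
-485550 + B = -485550 - 3161 = -488711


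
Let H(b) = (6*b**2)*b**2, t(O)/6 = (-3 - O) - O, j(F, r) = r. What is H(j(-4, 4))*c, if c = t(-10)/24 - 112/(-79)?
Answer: 687744/79 ≈ 8705.6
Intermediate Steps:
t(O) = -18 - 12*O (t(O) = 6*((-3 - O) - O) = 6*(-3 - 2*O) = -18 - 12*O)
c = 1791/316 (c = (-18 - 12*(-10))/24 - 112/(-79) = (-18 + 120)*(1/24) - 112*(-1/79) = 102*(1/24) + 112/79 = 17/4 + 112/79 = 1791/316 ≈ 5.6677)
H(b) = 6*b**4
H(j(-4, 4))*c = (6*4**4)*(1791/316) = (6*256)*(1791/316) = 1536*(1791/316) = 687744/79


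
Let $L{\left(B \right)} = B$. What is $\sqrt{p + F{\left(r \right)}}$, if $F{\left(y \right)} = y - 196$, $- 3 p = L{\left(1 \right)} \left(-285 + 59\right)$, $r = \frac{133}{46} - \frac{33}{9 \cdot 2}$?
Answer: $\frac{i \sqrt{63273}}{23} \approx 10.937 i$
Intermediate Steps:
$r = \frac{73}{69}$ ($r = 133 \cdot \frac{1}{46} - \frac{33}{18} = \frac{133}{46} - \frac{11}{6} = \frac{73}{69} \approx 1.058$)
$p = \frac{226}{3}$ ($p = - \frac{1 \left(-285 + 59\right)}{3} = - \frac{1 \left(-226\right)}{3} = \left(- \frac{1}{3}\right) \left(-226\right) = \frac{226}{3} \approx 75.333$)
$F{\left(y \right)} = -196 + y$
$\sqrt{p + F{\left(r \right)}} = \sqrt{\frac{226}{3} + \left(-196 + \frac{73}{69}\right)} = \sqrt{\frac{226}{3} - \frac{13451}{69}} = \sqrt{- \frac{2751}{23}} = \frac{i \sqrt{63273}}{23}$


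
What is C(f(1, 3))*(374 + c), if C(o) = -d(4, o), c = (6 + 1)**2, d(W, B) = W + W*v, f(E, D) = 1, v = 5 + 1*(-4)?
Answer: -3384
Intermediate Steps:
v = 1 (v = 5 - 4 = 1)
d(W, B) = 2*W (d(W, B) = W + W*1 = W + W = 2*W)
c = 49 (c = 7**2 = 49)
C(o) = -8 (C(o) = -2*4 = -1*8 = -8)
C(f(1, 3))*(374 + c) = -8*(374 + 49) = -8*423 = -3384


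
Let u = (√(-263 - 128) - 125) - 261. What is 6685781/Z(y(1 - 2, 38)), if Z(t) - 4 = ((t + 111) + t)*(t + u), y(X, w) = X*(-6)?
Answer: -13585506992/95224745 - 822351063*I*√391/2190169135 ≈ -142.67 - 7.4245*I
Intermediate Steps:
y(X, w) = -6*X
u = -386 + I*√391 (u = (√(-391) - 125) - 261 = (I*√391 - 125) - 261 = (-125 + I*√391) - 261 = -386 + I*√391 ≈ -386.0 + 19.774*I)
Z(t) = 4 + (111 + 2*t)*(-386 + t + I*√391) (Z(t) = 4 + ((t + 111) + t)*(t + (-386 + I*√391)) = 4 + ((111 + t) + t)*(-386 + t + I*√391) = 4 + (111 + 2*t)*(-386 + t + I*√391))
6685781/Z(y(1 - 2, 38)) = 6685781/(-42842 - (-3966)*(1 - 2) + 2*(-6*(1 - 2))² + 111*I*√391 + 2*I*(-6*(1 - 2))*√391) = 6685781/(-42842 - (-3966)*(-1) + 2*(-6*(-1))² + 111*I*√391 + 2*I*(-6*(-1))*√391) = 6685781/(-42842 - 661*6 + 2*6² + 111*I*√391 + 2*I*6*√391) = 6685781/(-42842 - 3966 + 2*36 + 111*I*√391 + 12*I*√391) = 6685781/(-42842 - 3966 + 72 + 111*I*√391 + 12*I*√391) = 6685781/(-46736 + 123*I*√391)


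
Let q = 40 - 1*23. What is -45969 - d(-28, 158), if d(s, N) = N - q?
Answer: -46110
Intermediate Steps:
q = 17 (q = 40 - 23 = 17)
d(s, N) = -17 + N (d(s, N) = N - 1*17 = N - 17 = -17 + N)
-45969 - d(-28, 158) = -45969 - (-17 + 158) = -45969 - 1*141 = -45969 - 141 = -46110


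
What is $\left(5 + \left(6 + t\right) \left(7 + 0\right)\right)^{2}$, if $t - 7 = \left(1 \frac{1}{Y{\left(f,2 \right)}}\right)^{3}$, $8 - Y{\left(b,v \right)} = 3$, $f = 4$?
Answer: $\frac{144168049}{15625} \approx 9226.8$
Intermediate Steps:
$Y{\left(b,v \right)} = 5$ ($Y{\left(b,v \right)} = 8 - 3 = 5$)
$t = \frac{876}{125}$ ($t = 7 + \left(1 \cdot \frac{1}{5}\right)^{3} = 7 + \left(\frac{1}{5}\right)^{3} = 7 + \frac{1}{125} = \frac{876}{125} \approx 7.008$)
$\left(5 + \left(6 + t\right) \left(7 + 0\right)\right)^{2} = \left(5 + \left(6 + \frac{876}{125}\right) \left(7 + 0\right)\right)^{2} = \left(5 + \frac{1626}{125} \cdot 7\right)^{2} = \left(5 + \frac{11382}{125}\right)^{2} = \left(\frac{12007}{125}\right)^{2} = \frac{144168049}{15625}$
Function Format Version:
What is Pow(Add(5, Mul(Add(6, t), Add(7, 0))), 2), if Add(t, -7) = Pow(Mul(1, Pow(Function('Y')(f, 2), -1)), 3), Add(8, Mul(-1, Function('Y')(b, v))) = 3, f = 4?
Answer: Rational(144168049, 15625) ≈ 9226.8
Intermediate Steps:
Function('Y')(b, v) = 5 (Function('Y')(b, v) = Add(8, Mul(-1, 3)) = Add(8, -3) = 5)
t = Rational(876, 125) (t = Add(7, Pow(Mul(1, Pow(5, -1)), 3)) = Add(7, Pow(Mul(1, Rational(1, 5)), 3)) = Add(7, Pow(Rational(1, 5), 3)) = Add(7, Rational(1, 125)) = Rational(876, 125) ≈ 7.0080)
Pow(Add(5, Mul(Add(6, t), Add(7, 0))), 2) = Pow(Add(5, Mul(Add(6, Rational(876, 125)), Add(7, 0))), 2) = Pow(Add(5, Mul(Rational(1626, 125), 7)), 2) = Pow(Add(5, Rational(11382, 125)), 2) = Pow(Rational(12007, 125), 2) = Rational(144168049, 15625)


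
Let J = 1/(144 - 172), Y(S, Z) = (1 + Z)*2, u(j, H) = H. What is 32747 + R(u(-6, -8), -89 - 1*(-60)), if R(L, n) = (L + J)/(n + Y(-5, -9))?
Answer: 916921/28 ≈ 32747.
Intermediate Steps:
Y(S, Z) = 2 + 2*Z
J = -1/28 (J = 1/(-28) = -1/28 ≈ -0.035714)
R(L, n) = (-1/28 + L)/(-16 + n) (R(L, n) = (L - 1/28)/(n + (2 + 2*(-9))) = (-1/28 + L)/(n + (2 - 18)) = (-1/28 + L)/(n - 16) = (-1/28 + L)/(-16 + n))
32747 + R(u(-6, -8), -89 - 1*(-60)) = 32747 + (-1/28 - 8)/(-16 + (-89 - 1*(-60))) = 32747 - 225/28/(-16 + (-89 + 60)) = 32747 - 225/28/(-16 - 29) = 32747 - 225/28/(-45) = 32747 - 1/45*(-225/28) = 32747 + 5/28 = 916921/28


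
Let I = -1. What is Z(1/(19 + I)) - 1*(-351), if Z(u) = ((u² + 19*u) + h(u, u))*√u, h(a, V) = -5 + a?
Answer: 351 - 1259*√2/1944 ≈ 350.08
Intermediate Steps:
Z(u) = √u*(-5 + u² + 20*u) (Z(u) = ((u² + 19*u) + (-5 + u))*√u = (-5 + u² + 20*u)*√u = √u*(-5 + u² + 20*u))
Z(1/(19 + I)) - 1*(-351) = √(1/(19 - 1))*(-5 + (1/(19 - 1))² + 20/(19 - 1)) - 1*(-351) = √(1/18)*(-5 + (1/18)² + 20/18) + 351 = √(1/18)*(-5 + (1/18)² + 20*(1/18)) + 351 = (√2/6)*(-5 + 1/324 + 10/9) + 351 = (√2/6)*(-1259/324) + 351 = -1259*√2/1944 + 351 = 351 - 1259*√2/1944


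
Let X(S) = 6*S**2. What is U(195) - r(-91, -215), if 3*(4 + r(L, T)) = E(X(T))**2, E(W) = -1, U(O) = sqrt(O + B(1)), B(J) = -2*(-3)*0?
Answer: 11/3 + sqrt(195) ≈ 17.631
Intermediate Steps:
B(J) = 0 (B(J) = 6*0 = 0)
U(O) = sqrt(O) (U(O) = sqrt(O + 0) = sqrt(O))
r(L, T) = -11/3 (r(L, T) = -4 + (1/3)*(-1)**2 = -4 + (1/3)*1 = -4 + 1/3 = -11/3)
U(195) - r(-91, -215) = sqrt(195) - 1*(-11/3) = sqrt(195) + 11/3 = 11/3 + sqrt(195)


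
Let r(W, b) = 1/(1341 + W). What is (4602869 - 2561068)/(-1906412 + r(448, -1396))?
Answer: -3652781989/3410571067 ≈ -1.0710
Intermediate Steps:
(4602869 - 2561068)/(-1906412 + r(448, -1396)) = (4602869 - 2561068)/(-1906412 + 1/(1341 + 448)) = 2041801/(-1906412 + 1/1789) = 2041801/(-3410571067/1789) = 2041801*(-1789/3410571067) = -3652781989/3410571067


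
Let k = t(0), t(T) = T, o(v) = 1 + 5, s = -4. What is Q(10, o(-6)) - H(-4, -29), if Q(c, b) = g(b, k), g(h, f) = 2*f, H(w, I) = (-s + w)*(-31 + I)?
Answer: 0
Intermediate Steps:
o(v) = 6
k = 0
H(w, I) = (-31 + I)*(4 + w) (H(w, I) = (-1*(-4) + w)*(-31 + I) = (4 + w)*(-31 + I) = (-31 + I)*(4 + w))
Q(c, b) = 0 (Q(c, b) = 2*0 = 0)
Q(10, o(-6)) - H(-4, -29) = 0 - (-124 - 31*(-4) + 4*(-29) - 29*(-4)) = 0 - (-124 + 124 - 116 + 116) = 0 - 1*0 = 0 + 0 = 0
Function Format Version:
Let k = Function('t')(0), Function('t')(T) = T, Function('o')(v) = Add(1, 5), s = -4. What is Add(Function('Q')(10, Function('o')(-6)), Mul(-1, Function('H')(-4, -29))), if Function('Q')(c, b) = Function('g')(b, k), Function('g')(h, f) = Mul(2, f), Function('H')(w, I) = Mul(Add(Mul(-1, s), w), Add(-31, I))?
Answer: 0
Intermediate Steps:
Function('o')(v) = 6
k = 0
Function('H')(w, I) = Mul(Add(-31, I), Add(4, w)) (Function('H')(w, I) = Mul(Add(Mul(-1, -4), w), Add(-31, I)) = Mul(Add(4, w), Add(-31, I)) = Mul(Add(-31, I), Add(4, w)))
Function('Q')(c, b) = 0 (Function('Q')(c, b) = Mul(2, 0) = 0)
Add(Function('Q')(10, Function('o')(-6)), Mul(-1, Function('H')(-4, -29))) = Add(0, Mul(-1, Add(-124, Mul(-31, -4), Mul(4, -29), Mul(-29, -4)))) = Add(0, Mul(-1, Add(-124, 124, -116, 116))) = Add(0, Mul(-1, 0)) = Add(0, 0) = 0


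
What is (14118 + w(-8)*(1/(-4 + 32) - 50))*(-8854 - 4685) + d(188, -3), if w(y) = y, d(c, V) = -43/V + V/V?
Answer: -4127661686/21 ≈ -1.9656e+8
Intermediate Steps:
d(c, V) = 1 - 43/V (d(c, V) = -43/V + 1 = 1 - 43/V)
(14118 + w(-8)*(1/(-4 + 32) - 50))*(-8854 - 4685) + d(188, -3) = (14118 - 8*(1/(-4 + 32) - 50))*(-8854 - 4685) + (-43 - 3)/(-3) = (14118 - 8*(1/28 - 50))*(-13539) - ⅓*(-46) = (14118 - 8*(1/28 - 50))*(-13539) + 46/3 = (14118 - 8*(-1399/28))*(-13539) + 46/3 = (14118 + 2798/7)*(-13539) + 46/3 = (101624/7)*(-13539) + 46/3 = -1375887336/7 + 46/3 = -4127661686/21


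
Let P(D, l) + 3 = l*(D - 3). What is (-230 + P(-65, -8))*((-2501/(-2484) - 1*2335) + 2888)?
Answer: 427983583/2484 ≈ 1.7230e+5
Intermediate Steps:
P(D, l) = -3 + l*(-3 + D) (P(D, l) = -3 + l*(D - 3) = -3 + l*(-3 + D))
(-230 + P(-65, -8))*((-2501/(-2484) - 1*2335) + 2888) = (-230 + (-3 - 3*(-8) - 65*(-8)))*((-2501/(-2484) - 1*2335) + 2888) = (-230 + (-3 + 24 + 520))*((-2501*(-1/2484) - 2335) + 2888) = (-230 + 541)*((2501/2484 - 2335) + 2888) = 311*(-5797639/2484 + 2888) = 311*(1376153/2484) = 427983583/2484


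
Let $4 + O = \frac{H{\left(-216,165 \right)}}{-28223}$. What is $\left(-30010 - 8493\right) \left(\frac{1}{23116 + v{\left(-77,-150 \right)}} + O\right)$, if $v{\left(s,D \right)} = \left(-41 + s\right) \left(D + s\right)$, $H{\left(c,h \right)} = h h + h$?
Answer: $\frac{269533480400923}{1408384146} \approx 1.9138 \cdot 10^{5}$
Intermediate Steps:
$H{\left(c,h \right)} = h + h^{2}$ ($H{\left(c,h \right)} = h^{2} + h = h + h^{2}$)
$O = - \frac{140282}{28223}$ ($O = -4 + \frac{165 \left(1 + 165\right)}{-28223} = -4 + 165 \cdot 166 \left(- \frac{1}{28223}\right) = -4 + 27390 \left(- \frac{1}{28223}\right) = -4 - \frac{27390}{28223} = - \frac{140282}{28223} \approx -4.9705$)
$\left(-30010 - 8493\right) \left(\frac{1}{23116 + v{\left(-77,-150 \right)}} + O\right) = \left(-30010 - 8493\right) \left(\frac{1}{23116 - \left(-20857 - 5929\right)} - \frac{140282}{28223}\right) = - 38503 \left(\frac{1}{23116 + \left(5929 + 6150 + 3157 + 11550\right)} - \frac{140282}{28223}\right) = - 38503 \left(\frac{1}{23116 + 26786} - \frac{140282}{28223}\right) = - 38503 \left(\frac{1}{49902} - \frac{140282}{28223}\right) = \left(-38503\right) \left(- \frac{7000324141}{1408384146}\right) = \frac{269533480400923}{1408384146}$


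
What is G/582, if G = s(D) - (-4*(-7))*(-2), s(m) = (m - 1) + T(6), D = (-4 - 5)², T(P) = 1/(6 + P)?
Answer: 1633/6984 ≈ 0.23382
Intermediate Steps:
D = 81 (D = (-9)² = 81)
s(m) = -11/12 + m (s(m) = (m - 1) + 1/(6 + 6) = (-1 + m) + 1/12 = -11/12 + m)
G = 1633/12 (G = (-11/12 + 81) - (-4*(-7))*(-2) = 961/12 - 28*(-2) = 961/12 - 1*(-56) = 961/12 + 56 = 1633/12 ≈ 136.08)
G/582 = (1633/12)/582 = (1633/12)*(1/582) = 1633/6984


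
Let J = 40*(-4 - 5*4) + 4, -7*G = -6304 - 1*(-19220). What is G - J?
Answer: -6224/7 ≈ -889.14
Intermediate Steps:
G = -12916/7 (G = -(-6304 - 1*(-19220))/7 = -(-6304 + 19220)/7 = -⅐*12916 = -12916/7 ≈ -1845.1)
J = -956 (J = 40*(-4 - 20) + 4 = 40*(-24) + 4 = -960 + 4 = -956)
G - J = -12916/7 - 1*(-956) = -12916/7 + 956 = -6224/7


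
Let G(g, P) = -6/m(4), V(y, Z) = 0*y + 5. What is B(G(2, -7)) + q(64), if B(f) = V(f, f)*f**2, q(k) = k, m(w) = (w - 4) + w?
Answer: 301/4 ≈ 75.250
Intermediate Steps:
m(w) = -4 + 2*w (m(w) = (-4 + w) + w = -4 + 2*w)
V(y, Z) = 5 (V(y, Z) = 0 + 5 = 5)
G(g, P) = -3/2 (G(g, P) = -6/(-4 + 2*4) = -6/(-4 + 8) = -6/4 = -6*1/4 = -3/2)
B(f) = 5*f**2
B(G(2, -7)) + q(64) = 5*(-3/2)**2 + 64 = 5*(9/4) + 64 = 45/4 + 64 = 301/4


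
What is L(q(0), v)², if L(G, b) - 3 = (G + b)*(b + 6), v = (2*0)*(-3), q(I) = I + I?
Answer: 9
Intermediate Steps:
q(I) = 2*I
v = 0 (v = 0*(-3) = 0)
L(G, b) = 3 + (6 + b)*(G + b) (L(G, b) = 3 + (G + b)*(b + 6) = 3 + (G + b)*(6 + b) = 3 + (6 + b)*(G + b))
L(q(0), v)² = (3 + 0² + 6*(2*0) + 6*0 + (2*0)*0)² = (3 + 0 + 6*0 + 0 + 0*0)² = (3 + 0 + 0 + 0 + 0)² = 3² = 9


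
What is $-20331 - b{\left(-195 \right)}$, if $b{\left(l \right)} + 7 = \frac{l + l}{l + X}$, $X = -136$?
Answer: $- \frac{6727634}{331} \approx -20325.0$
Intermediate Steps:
$b{\left(l \right)} = -7 + \frac{2 l}{-136 + l}$ ($b{\left(l \right)} = -7 + \frac{l + l}{l - 136} = -7 + \frac{2 l}{-136 + l}$)
$-20331 - b{\left(-195 \right)} = -20331 - \frac{952 - -975}{-136 - 195} = -20331 - \frac{952 + 975}{-331} = -20331 - \left(- \frac{1}{331}\right) 1927 = -20331 - - \frac{1927}{331} = -20331 + \frac{1927}{331} = - \frac{6727634}{331}$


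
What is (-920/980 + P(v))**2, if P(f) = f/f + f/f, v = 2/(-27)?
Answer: 2704/2401 ≈ 1.1262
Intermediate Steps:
v = -2/27 (v = 2*(-1/27) = -2/27 ≈ -0.074074)
P(f) = 2 (P(f) = 1 + 1 = 2)
(-920/980 + P(v))**2 = (-920/980 + 2)**2 = (-920*1/980 + 2)**2 = (-46/49 + 2)**2 = (52/49)**2 = 2704/2401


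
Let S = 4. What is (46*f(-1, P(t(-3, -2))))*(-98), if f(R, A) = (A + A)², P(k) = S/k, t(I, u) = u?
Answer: -72128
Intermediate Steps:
P(k) = 4/k
f(R, A) = 4*A² (f(R, A) = (2*A)² = 4*A²)
(46*f(-1, P(t(-3, -2))))*(-98) = (46*(4*(4/(-2))²))*(-98) = (46*(4*(4*(-½))²))*(-98) = (46*(4*(-2)²))*(-98) = (46*(4*4))*(-98) = (46*16)*(-98) = 736*(-98) = -72128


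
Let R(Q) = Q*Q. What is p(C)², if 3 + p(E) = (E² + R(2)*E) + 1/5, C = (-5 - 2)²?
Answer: 168246841/25 ≈ 6.7299e+6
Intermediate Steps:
R(Q) = Q²
C = 49 (C = (-7)² = 49)
p(E) = -14/5 + E² + 4*E (p(E) = -3 + ((E² + 2²*E) + 1/5) = -3 + ((E² + 4*E) + ⅕) = -3 + (⅕ + E² + 4*E) = -14/5 + E² + 4*E)
p(C)² = (-14/5 + 49² + 4*49)² = (-14/5 + 2401 + 196)² = (12971/5)² = 168246841/25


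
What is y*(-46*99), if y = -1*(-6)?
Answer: -27324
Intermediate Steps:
y = 6
y*(-46*99) = 6*(-46*99) = 6*(-4554) = -27324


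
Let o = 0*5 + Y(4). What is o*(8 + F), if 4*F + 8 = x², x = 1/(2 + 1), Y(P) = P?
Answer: 217/9 ≈ 24.111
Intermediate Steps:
x = ⅓ (x = 1/3 = ⅓ ≈ 0.33333)
o = 4 (o = 0*5 + 4 = 0 + 4 = 4)
F = -71/36 (F = -2 + (⅓)²/4 = -2 + (¼)*(⅑) = -2 + 1/36 = -71/36 ≈ -1.9722)
o*(8 + F) = 4*(8 - 71/36) = 4*(217/36) = 217/9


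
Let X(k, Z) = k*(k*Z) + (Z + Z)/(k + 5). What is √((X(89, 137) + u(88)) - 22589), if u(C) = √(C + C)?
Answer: √(2347263331 + 8836*√11)/47 ≈ 1030.8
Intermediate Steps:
u(C) = √2*√C (u(C) = √(2*C) = √2*√C)
X(k, Z) = Z*k² + 2*Z/(5 + k) (X(k, Z) = k*(Z*k) + (2*Z)/(5 + k) = Z*k² + 2*Z/(5 + k))
√((X(89, 137) + u(88)) - 22589) = √((137*(2 + 89³ + 5*89²)/(5 + 89) + √2*√88) - 22589) = √((137*(2 + 704969 + 5*7921)/94 + √2*(2*√22)) - 22589) = √((137*(1/94)*(2 + 704969 + 39605) + 4*√11) - 22589) = √((137*(1/94)*744576 + 4*√11) - 22589) = √((51003456/47 + 4*√11) - 22589) = √(49941773/47 + 4*√11)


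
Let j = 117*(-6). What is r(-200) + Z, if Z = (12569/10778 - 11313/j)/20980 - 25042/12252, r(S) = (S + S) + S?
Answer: -677597195033452/1125496179795 ≈ -602.04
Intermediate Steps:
j = -702
r(S) = 3*S (r(S) = 2*S + S = 3*S)
Z = -2299487156452/1125496179795 (Z = (12569/10778 - 11313/(-702))/20980 - 25042/12252 = (12569*(1/10778) - 11313*(-1/702))*(1/20980) - 25042*1/12252 = (12569/10778 + 419/26)*(1/20980) - 12521/6126 = (1210694/70057)*(1/20980) - 12521/6126 = 605347/734897930 - 12521/6126 = -2299487156452/1125496179795 ≈ -2.0431)
r(-200) + Z = 3*(-200) - 2299487156452/1125496179795 = -600 - 2299487156452/1125496179795 = -677597195033452/1125496179795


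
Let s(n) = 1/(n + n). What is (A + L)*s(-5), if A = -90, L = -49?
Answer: 139/10 ≈ 13.900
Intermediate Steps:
s(n) = 1/(2*n)
(A + L)*s(-5) = (-90 - 49)*((½)/(-5)) = -139*(-1)/(2*5) = -139*(-⅒) = 139/10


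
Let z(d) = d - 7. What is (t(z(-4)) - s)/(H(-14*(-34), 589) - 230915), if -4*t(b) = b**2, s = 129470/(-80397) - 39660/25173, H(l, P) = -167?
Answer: 24343678009/207854015410152 ≈ 0.00011712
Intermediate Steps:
z(d) = -7 + d
s = -716410370/224870409 (s = 129470*(-1/80397) - 39660*1/25173 = -129470/80397 - 13220/8391 = -716410370/224870409 ≈ -3.1859)
t(b) = -b**2/4
(t(z(-4)) - s)/(H(-14*(-34), 589) - 230915) = (-(-7 - 4)**2/4 - 1*(-716410370/224870409))/(-167 - 230915) = (-1/4*(-11)**2 + 716410370/224870409)/(-231082) = (-1/4*121 + 716410370/224870409)*(-1/231082) = (-121/4 + 716410370/224870409)*(-1/231082) = -24343678009/899481636*(-1/231082) = 24343678009/207854015410152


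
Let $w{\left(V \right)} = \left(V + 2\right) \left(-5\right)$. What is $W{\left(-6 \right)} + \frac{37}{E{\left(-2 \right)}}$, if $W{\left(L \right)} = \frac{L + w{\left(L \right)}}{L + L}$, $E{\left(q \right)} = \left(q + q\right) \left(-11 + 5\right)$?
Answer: $\frac{3}{8} \approx 0.375$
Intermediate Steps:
$E{\left(q \right)} = - 12 q$ ($E{\left(q \right)} = 2 q \left(-6\right) = - 12 q$)
$w{\left(V \right)} = -10 - 5 V$ ($w{\left(V \right)} = \left(2 + V\right) \left(-5\right) = -10 - 5 V$)
$W{\left(L \right)} = \frac{-10 - 4 L}{2 L}$ ($W{\left(L \right)} = \frac{L - \left(10 + 5 L\right)}{L + L} = \frac{-10 - 4 L}{2 L}$)
$W{\left(-6 \right)} + \frac{37}{E{\left(-2 \right)}} = \left(-2 - \frac{5}{-6}\right) + \frac{37}{\left(-12\right) \left(-2\right)} = \left(-2 - - \frac{5}{6}\right) + \frac{37}{24} = \left(-2 + \frac{5}{6}\right) + 37 \cdot \frac{1}{24} = - \frac{7}{6} + \frac{37}{24} = \frac{3}{8}$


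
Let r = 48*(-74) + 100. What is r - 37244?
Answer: -40696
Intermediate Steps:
r = -3452 (r = -3552 + 100 = -3452)
r - 37244 = -3452 - 37244 = -40696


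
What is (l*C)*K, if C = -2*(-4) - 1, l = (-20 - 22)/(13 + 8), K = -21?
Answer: 294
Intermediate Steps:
l = -2 (l = -42/21 = -42*1/21 = -2)
C = 7 (C = 8 - 1 = 7)
(l*C)*K = -2*7*(-21) = -14*(-21) = 294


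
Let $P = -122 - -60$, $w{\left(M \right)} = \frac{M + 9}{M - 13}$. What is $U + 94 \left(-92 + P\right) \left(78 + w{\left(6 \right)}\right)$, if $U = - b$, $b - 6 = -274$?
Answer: $-1097840$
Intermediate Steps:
$b = -268$ ($b = 6 - 274 = -268$)
$w{\left(M \right)} = \frac{9 + M}{-13 + M}$
$P = -62$ ($P = -122 + 60 = -62$)
$U = 268$ ($U = \left(-1\right) \left(-268\right) = 268$)
$U + 94 \left(-92 + P\right) \left(78 + w{\left(6 \right)}\right) = 268 + 94 \left(-92 - 62\right) \left(78 + \frac{9 + 6}{-13 + 6}\right) = 268 + 94 \left(- 154 \left(78 + \frac{1}{-7} \cdot 15\right)\right) = 268 + 94 \left(- 154 \left(78 - \frac{15}{7}\right)\right) = 268 + 94 \left(\left(-154\right) \frac{531}{7}\right) = 268 + 94 \left(-11682\right) = 268 - 1098108 = -1097840$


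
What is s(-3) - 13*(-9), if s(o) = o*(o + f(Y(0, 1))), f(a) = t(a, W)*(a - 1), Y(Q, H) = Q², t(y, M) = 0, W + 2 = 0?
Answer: 126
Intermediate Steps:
W = -2 (W = -2 + 0 = -2)
f(a) = 0 (f(a) = 0*(a - 1) = 0*(-1 + a) = 0)
s(o) = o² (s(o) = o*(o + 0) = o*o = o²)
s(-3) - 13*(-9) = (-3)² - 13*(-9) = 9 + 117 = 126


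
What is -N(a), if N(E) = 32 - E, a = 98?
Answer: 66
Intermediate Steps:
-N(a) = -(32 - 1*98) = -(32 - 98) = -1*(-66) = 66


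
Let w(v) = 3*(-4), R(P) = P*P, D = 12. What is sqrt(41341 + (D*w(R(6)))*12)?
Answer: sqrt(39613) ≈ 199.03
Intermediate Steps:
R(P) = P**2
w(v) = -12
sqrt(41341 + (D*w(R(6)))*12) = sqrt(41341 + (12*(-12))*12) = sqrt(41341 - 144*12) = sqrt(41341 - 1728) = sqrt(39613)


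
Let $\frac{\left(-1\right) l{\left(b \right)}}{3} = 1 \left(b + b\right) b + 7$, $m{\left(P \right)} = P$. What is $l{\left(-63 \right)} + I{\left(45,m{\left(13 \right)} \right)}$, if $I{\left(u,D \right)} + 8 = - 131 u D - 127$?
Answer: $-100605$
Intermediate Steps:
$I{\left(u,D \right)} = -135 - 131 D u$ ($I{\left(u,D \right)} = -8 + \left(- 131 u D - 127\right) = -8 - \left(127 + 131 D u\right) = -135 - 131 D u$)
$l{\left(b \right)} = -21 - 6 b^{2}$ ($l{\left(b \right)} = - 3 \left(1 \left(b + b\right) b + 7\right) = - 3 \left(1 \cdot 2 b b + 7\right) = - 3 \left(2 b b + 7\right) = - 3 \left(2 b^{2} + 7\right) = - 3 \left(7 + 2 b^{2}\right) = -21 - 6 b^{2}$)
$l{\left(-63 \right)} + I{\left(45,m{\left(13 \right)} \right)} = \left(-21 - 6 \left(-63\right)^{2}\right) - \left(135 + 1703 \cdot 45\right) = \left(-21 - 23814\right) - 76770 = -23835 - 76770 = -100605$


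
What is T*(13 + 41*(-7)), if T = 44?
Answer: -12056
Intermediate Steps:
T*(13 + 41*(-7)) = 44*(13 + 41*(-7)) = 44*(13 - 287) = 44*(-274) = -12056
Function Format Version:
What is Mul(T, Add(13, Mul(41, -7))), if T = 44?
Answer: -12056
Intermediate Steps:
Mul(T, Add(13, Mul(41, -7))) = Mul(44, Add(13, Mul(41, -7))) = Mul(44, Add(13, -287)) = Mul(44, -274) = -12056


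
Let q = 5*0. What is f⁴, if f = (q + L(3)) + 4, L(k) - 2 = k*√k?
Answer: 7857 + 4536*√3 ≈ 15714.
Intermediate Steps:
q = 0
L(k) = 2 + k^(3/2) (L(k) = 2 + k*√k = 2 + k^(3/2))
f = 6 + 3*√3 (f = (0 + (2 + 3^(3/2))) + 4 = (0 + (2 + 3*√3)) + 4 = (2 + 3*√3) + 4 = 6 + 3*√3 ≈ 11.196)
f⁴ = (6 + 3*√3)⁴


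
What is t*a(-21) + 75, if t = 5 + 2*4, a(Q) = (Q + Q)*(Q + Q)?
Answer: 23007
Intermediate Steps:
a(Q) = 4*Q**2 (a(Q) = (2*Q)*(2*Q) = 4*Q**2)
t = 13 (t = 5 + 8 = 13)
t*a(-21) + 75 = 13*(4*(-21)**2) + 75 = 13*(4*441) + 75 = 13*1764 + 75 = 22932 + 75 = 23007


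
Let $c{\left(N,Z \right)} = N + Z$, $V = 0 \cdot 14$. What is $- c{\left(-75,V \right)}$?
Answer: $75$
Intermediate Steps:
$V = 0$
$- c{\left(-75,V \right)} = - (-75 + 0) = \left(-1\right) \left(-75\right) = 75$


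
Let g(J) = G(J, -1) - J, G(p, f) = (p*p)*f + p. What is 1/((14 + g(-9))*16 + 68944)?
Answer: 1/67872 ≈ 1.4734e-5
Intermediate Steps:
G(p, f) = p + f*p² (G(p, f) = p²*f + p = f*p² + p = p + f*p²)
g(J) = -J + J*(1 - J) (g(J) = J*(1 - J) - J = -J + J*(1 - J))
1/((14 + g(-9))*16 + 68944) = 1/((14 - 1*(-9)²)*16 + 68944) = 1/((14 - 1*81)*16 + 68944) = 1/((14 - 81)*16 + 68944) = 1/(-67*16 + 68944) = 1/(-1072 + 68944) = 1/67872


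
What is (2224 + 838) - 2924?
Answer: 138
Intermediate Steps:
(2224 + 838) - 2924 = 3062 - 2924 = 138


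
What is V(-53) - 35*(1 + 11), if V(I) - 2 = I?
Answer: -471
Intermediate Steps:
V(I) = 2 + I
V(-53) - 35*(1 + 11) = (2 - 53) - 35*(1 + 11) = -51 - 35*12 = -51 - 1*420 = -51 - 420 = -471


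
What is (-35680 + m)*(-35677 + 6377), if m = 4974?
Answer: 899685800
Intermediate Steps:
(-35680 + m)*(-35677 + 6377) = (-35680 + 4974)*(-35677 + 6377) = -30706*(-29300) = 899685800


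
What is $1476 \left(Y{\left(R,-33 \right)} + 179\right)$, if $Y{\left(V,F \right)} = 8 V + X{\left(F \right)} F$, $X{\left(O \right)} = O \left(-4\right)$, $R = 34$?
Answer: $-5763780$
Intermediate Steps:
$X{\left(O \right)} = - 4 O$
$Y{\left(V,F \right)} = - 4 F^{2} + 8 V$ ($Y{\left(V,F \right)} = 8 V + - 4 F F = 8 V - 4 F^{2} = - 4 F^{2} + 8 V$)
$1476 \left(Y{\left(R,-33 \right)} + 179\right) = 1476 \left(\left(- 4 \left(-33\right)^{2} + 8 \cdot 34\right) + 179\right) = 1476 \left(\left(\left(-4\right) 1089 + 272\right) + 179\right) = 1476 \left(\left(-4356 + 272\right) + 179\right) = 1476 \left(-4084 + 179\right) = 1476 \left(-3905\right) = -5763780$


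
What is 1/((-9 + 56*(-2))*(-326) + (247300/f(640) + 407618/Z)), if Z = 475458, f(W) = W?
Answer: 7607328/303024701261 ≈ 2.5105e-5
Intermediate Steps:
1/((-9 + 56*(-2))*(-326) + (247300/f(640) + 407618/Z)) = 1/((-9 + 56*(-2))*(-326) + (247300/640 + 407618/475458)) = 1/((-9 - 112)*(-326) + (247300*(1/640) + 407618*(1/475458))) = 1/(-121*(-326) + (12365/32 + 203809/237729)) = 1/(39446 + 2946040973/7607328) = 1/(303024701261/7607328) = 7607328/303024701261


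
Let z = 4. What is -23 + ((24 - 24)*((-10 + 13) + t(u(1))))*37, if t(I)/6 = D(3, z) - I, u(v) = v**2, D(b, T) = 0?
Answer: -23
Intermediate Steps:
t(I) = -6*I (t(I) = 6*(0 - I) = 6*(-I) = -6*I)
-23 + ((24 - 24)*((-10 + 13) + t(u(1))))*37 = -23 + ((24 - 24)*((-10 + 13) - 6*1**2))*37 = -23 + (0*(3 - 6*1))*37 = -23 + (0*(3 - 6))*37 = -23 + (0*(-3))*37 = -23 + 0*37 = -23 + 0 = -23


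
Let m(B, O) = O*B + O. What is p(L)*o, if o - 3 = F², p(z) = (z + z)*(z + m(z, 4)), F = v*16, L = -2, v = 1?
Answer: 6216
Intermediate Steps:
m(B, O) = O + B*O (m(B, O) = B*O + O = O + B*O)
F = 16 (F = 1*16 = 16)
p(z) = 2*z*(4 + 5*z) (p(z) = (z + z)*(z + 4*(1 + z)) = (2*z)*(z + (4 + 4*z)) = (2*z)*(4 + 5*z) = 2*z*(4 + 5*z))
o = 259 (o = 3 + 16² = 3 + 256 = 259)
p(L)*o = (2*(-2)*(4 + 5*(-2)))*259 = (2*(-2)*(4 - 10))*259 = (2*(-2)*(-6))*259 = 24*259 = 6216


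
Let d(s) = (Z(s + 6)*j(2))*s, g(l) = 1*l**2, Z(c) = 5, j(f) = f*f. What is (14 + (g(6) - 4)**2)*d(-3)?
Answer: -62280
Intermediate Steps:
j(f) = f**2
g(l) = l**2
d(s) = 20*s (d(s) = (5*2**2)*s = (5*4)*s = 20*s)
(14 + (g(6) - 4)**2)*d(-3) = (14 + (6**2 - 4)**2)*(20*(-3)) = (14 + (36 - 4)**2)*(-60) = (14 + 32**2)*(-60) = (14 + 1024)*(-60) = 1038*(-60) = -62280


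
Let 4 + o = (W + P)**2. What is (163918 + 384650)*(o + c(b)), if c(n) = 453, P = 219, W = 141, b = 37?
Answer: 71340719832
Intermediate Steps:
o = 129596 (o = -4 + (141 + 219)**2 = -4 + 360**2 = -4 + 129600 = 129596)
(163918 + 384650)*(o + c(b)) = (163918 + 384650)*(129596 + 453) = 548568*130049 = 71340719832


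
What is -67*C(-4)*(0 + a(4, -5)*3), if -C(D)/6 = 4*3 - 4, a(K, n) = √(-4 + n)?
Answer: 28944*I ≈ 28944.0*I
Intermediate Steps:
C(D) = -48 (C(D) = -6*(4*3 - 4) = -6*(12 - 4) = -6*8 = -48)
-67*C(-4)*(0 + a(4, -5)*3) = -(-3216)*(0 + √(-4 - 5)*3) = -(-3216)*(0 + √(-9)*3) = -(-3216)*(0 + (3*I)*3) = -(-3216)*(0 + 9*I) = -(-3216)*9*I = -(-28944)*I = 28944*I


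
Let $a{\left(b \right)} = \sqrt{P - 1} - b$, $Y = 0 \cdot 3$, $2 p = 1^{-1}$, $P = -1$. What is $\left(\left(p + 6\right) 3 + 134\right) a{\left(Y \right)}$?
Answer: $\frac{307 i \sqrt{2}}{2} \approx 217.08 i$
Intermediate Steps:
$p = \frac{1}{2}$ ($p = \frac{1}{2 \cdot 1} = \frac{1}{2} \cdot 1 = \frac{1}{2} \approx 0.5$)
$Y = 0$
$a{\left(b \right)} = - b + i \sqrt{2}$ ($a{\left(b \right)} = \sqrt{-1 - 1} - b = \sqrt{-2} - b = i \sqrt{2} - b = - b + i \sqrt{2}$)
$\left(\left(p + 6\right) 3 + 134\right) a{\left(Y \right)} = \left(\left(\frac{1}{2} + 6\right) 3 + 134\right) \left(\left(-1\right) 0 + i \sqrt{2}\right) = \left(\frac{13}{2} \cdot 3 + 134\right) \left(0 + i \sqrt{2}\right) = \left(\frac{39}{2} + 134\right) i \sqrt{2} = \frac{307 i \sqrt{2}}{2}$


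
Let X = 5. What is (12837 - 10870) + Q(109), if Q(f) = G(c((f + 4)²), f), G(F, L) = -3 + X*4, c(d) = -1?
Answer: 1984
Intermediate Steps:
G(F, L) = 17 (G(F, L) = -3 + 5*4 = -3 + 20 = 17)
Q(f) = 17
(12837 - 10870) + Q(109) = (12837 - 10870) + 17 = 1967 + 17 = 1984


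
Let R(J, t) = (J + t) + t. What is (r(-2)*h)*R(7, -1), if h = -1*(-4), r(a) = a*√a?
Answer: -40*I*√2 ≈ -56.569*I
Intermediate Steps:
r(a) = a^(3/2)
h = 4
R(J, t) = J + 2*t
(r(-2)*h)*R(7, -1) = ((-2)^(3/2)*4)*(7 + 2*(-1)) = (-2*I*√2*4)*(7 - 2) = -8*I*√2*5 = -40*I*√2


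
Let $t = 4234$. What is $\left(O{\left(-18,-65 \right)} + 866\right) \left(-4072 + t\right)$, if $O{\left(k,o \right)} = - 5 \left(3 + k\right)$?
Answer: $152442$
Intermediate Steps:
$O{\left(k,o \right)} = -15 - 5 k$
$\left(O{\left(-18,-65 \right)} + 866\right) \left(-4072 + t\right) = \left(\left(-15 - -90\right) + 866\right) \left(-4072 + 4234\right) = \left(\left(-15 + 90\right) + 866\right) 162 = \left(75 + 866\right) 162 = 941 \cdot 162 = 152442$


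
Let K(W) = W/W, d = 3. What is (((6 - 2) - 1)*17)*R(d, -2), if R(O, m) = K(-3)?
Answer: 51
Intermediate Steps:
K(W) = 1
R(O, m) = 1
(((6 - 2) - 1)*17)*R(d, -2) = (((6 - 2) - 1)*17)*1 = ((4 - 1)*17)*1 = (3*17)*1 = 51*1 = 51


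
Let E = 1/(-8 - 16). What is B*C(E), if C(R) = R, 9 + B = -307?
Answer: 79/6 ≈ 13.167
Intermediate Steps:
B = -316 (B = -9 - 307 = -316)
E = -1/24 (E = 1/(-24) = -1/24 ≈ -0.041667)
B*C(E) = -316*(-1/24) = 79/6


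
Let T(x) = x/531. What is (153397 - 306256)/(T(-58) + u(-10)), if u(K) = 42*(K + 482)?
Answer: -81168129/10526486 ≈ -7.7108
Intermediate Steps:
T(x) = x/531 (T(x) = x*(1/531) = x/531)
u(K) = 20244 + 42*K (u(K) = 42*(482 + K) = 20244 + 42*K)
(153397 - 306256)/(T(-58) + u(-10)) = (153397 - 306256)/((1/531)*(-58) + (20244 + 42*(-10))) = -152859/(-58/531 + (20244 - 420)) = -152859/(-58/531 + 19824) = -152859/10526486/531 = -152859*531/10526486 = -81168129/10526486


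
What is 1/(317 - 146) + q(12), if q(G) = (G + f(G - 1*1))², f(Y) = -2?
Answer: 17101/171 ≈ 100.01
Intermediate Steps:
q(G) = (-2 + G)² (q(G) = (G - 2)² = (-2 + G)²)
1/(317 - 146) + q(12) = 1/(317 - 146) + (-2 + 12)² = 1/171 + 10² = 1/171 + 100 = 17101/171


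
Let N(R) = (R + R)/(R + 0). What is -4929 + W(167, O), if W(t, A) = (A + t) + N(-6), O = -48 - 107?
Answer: -4915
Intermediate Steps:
N(R) = 2 (N(R) = (2*R)/R = 2)
O = -155
W(t, A) = 2 + A + t (W(t, A) = (A + t) + 2 = 2 + A + t)
-4929 + W(167, O) = -4929 + (2 - 155 + 167) = -4929 + 14 = -4915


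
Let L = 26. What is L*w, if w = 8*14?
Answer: 2912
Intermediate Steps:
w = 112
L*w = 26*112 = 2912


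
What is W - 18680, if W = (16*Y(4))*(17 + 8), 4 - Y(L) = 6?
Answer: -19480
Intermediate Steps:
Y(L) = -2 (Y(L) = 4 - 1*6 = 4 - 6 = -2)
W = -800 (W = (16*(-2))*(17 + 8) = -32*25 = -800)
W - 18680 = -800 - 18680 = -19480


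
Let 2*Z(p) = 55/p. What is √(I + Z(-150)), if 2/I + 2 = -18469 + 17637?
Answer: I*√3229665/4170 ≈ 0.43097*I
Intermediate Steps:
Z(p) = 55/(2*p) (Z(p) = (55/p)/2 = 55/(2*p))
I = -1/417 (I = 2/(-2 + (-18469 + 17637)) = 2/(-2 - 832) = 2/(-834) = 2*(-1/834) = -1/417 ≈ -0.0023981)
√(I + Z(-150)) = √(-1/417 + (55/2)/(-150)) = √(-1/417 + (55/2)*(-1/150)) = √(-1/417 - 11/60) = √(-1549/8340) = I*√3229665/4170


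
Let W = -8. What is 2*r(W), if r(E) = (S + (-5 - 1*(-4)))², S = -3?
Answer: 32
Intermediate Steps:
r(E) = 16 (r(E) = (-3 + (-5 - 1*(-4)))² = (-3 + (-5 + 4))² = (-3 - 1)² = (-4)² = 16)
2*r(W) = 2*16 = 32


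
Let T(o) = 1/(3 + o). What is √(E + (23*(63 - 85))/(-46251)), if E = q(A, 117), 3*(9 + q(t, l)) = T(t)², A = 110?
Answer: 44*I*√1565747665/580707 ≈ 2.9982*I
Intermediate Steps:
q(t, l) = -9 + 1/(3*(3 + t)²) (q(t, l) = -9 + (1/(3 + t))²/3 = -9 + 1/(3*(3 + t)²))
E = -344762/38307 (E = -9 + 1/(3*(3 + 110)²) = -9 + (⅓)/113² = -9 + (⅓)*(1/12769) = -9 + 1/38307 = -344762/38307 ≈ -9.0000)
√(E + (23*(63 - 85))/(-46251)) = √(-344762/38307 + (23*(63 - 85))/(-46251)) = √(-344762/38307 + (23*(-22))*(-1/46251)) = √(-344762/38307 - 506*(-1/46251)) = √(-344762/38307 + 506/46251) = √(-5308734640/590579019) = 44*I*√1565747665/580707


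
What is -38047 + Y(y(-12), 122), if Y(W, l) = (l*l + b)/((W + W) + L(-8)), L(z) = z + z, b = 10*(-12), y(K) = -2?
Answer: -193926/5 ≈ -38785.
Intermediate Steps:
b = -120
L(z) = 2*z
Y(W, l) = (-120 + l**2)/(-16 + 2*W) (Y(W, l) = (l*l - 120)/((W + W) + 2*(-8)) = (l**2 - 120)/(2*W - 16) = (-120 + l**2)/(-16 + 2*W))
-38047 + Y(y(-12), 122) = -38047 + (-120 + 122**2)/(2*(-8 - 2)) = -38047 + (1/2)*(-120 + 14884)/(-10) = -38047 + (1/2)*(-1/10)*14764 = -38047 - 3691/5 = -193926/5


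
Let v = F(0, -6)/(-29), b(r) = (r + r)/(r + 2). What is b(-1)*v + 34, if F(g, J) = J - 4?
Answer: 966/29 ≈ 33.310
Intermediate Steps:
F(g, J) = -4 + J
b(r) = 2*r/(2 + r) (b(r) = (2*r)/(2 + r) = 2*r/(2 + r))
v = 10/29 (v = (-4 - 6)/(-29) = -10*(-1/29) = 10/29 ≈ 0.34483)
b(-1)*v + 34 = (2*(-1)/(2 - 1))*(10/29) + 34 = (2*(-1)/1)*(10/29) + 34 = (2*(-1)*1)*(10/29) + 34 = -2*10/29 + 34 = -20/29 + 34 = 966/29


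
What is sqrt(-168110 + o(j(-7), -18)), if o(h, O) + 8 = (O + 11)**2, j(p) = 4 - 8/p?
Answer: 11*I*sqrt(1389) ≈ 409.96*I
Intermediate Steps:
j(p) = 4 - 8/p
o(h, O) = -8 + (11 + O)**2 (o(h, O) = -8 + (O + 11)**2 = -8 + (11 + O)**2)
sqrt(-168110 + o(j(-7), -18)) = sqrt(-168110 + (-8 + (11 - 18)**2)) = sqrt(-168110 + (-8 + (-7)**2)) = sqrt(-168110 + (-8 + 49)) = sqrt(-168110 + 41) = sqrt(-168069) = 11*I*sqrt(1389)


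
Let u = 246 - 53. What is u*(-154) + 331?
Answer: -29391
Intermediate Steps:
u = 193
u*(-154) + 331 = 193*(-154) + 331 = -29722 + 331 = -29391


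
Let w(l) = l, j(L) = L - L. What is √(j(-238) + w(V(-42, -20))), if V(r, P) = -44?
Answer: 2*I*√11 ≈ 6.6332*I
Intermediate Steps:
j(L) = 0
√(j(-238) + w(V(-42, -20))) = √(0 - 44) = √(-44) = 2*I*√11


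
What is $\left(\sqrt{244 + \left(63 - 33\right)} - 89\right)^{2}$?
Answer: $\left(89 - \sqrt{274}\right)^{2} \approx 5248.6$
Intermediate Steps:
$\left(\sqrt{244 + \left(63 - 33\right)} - 89\right)^{2} = \left(\sqrt{244 + 30} - 89\right)^{2} = \left(\sqrt{274} - 89\right)^{2} = \left(-89 + \sqrt{274}\right)^{2}$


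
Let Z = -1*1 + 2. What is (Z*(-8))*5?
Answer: -40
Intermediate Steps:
Z = 1 (Z = -1 + 2 = 1)
(Z*(-8))*5 = (1*(-8))*5 = -8*5 = -40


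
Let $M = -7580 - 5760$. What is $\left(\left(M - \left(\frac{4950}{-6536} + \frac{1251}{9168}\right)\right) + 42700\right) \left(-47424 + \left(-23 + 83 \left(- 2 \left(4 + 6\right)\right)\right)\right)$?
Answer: $- \frac{3599847019834617}{2496752} \approx -1.4418 \cdot 10^{9}$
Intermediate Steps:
$M = -13340$ ($M = -7580 - 5760 = -13340$)
$\left(\left(M - \left(\frac{4950}{-6536} + \frac{1251}{9168}\right)\right) + 42700\right) \left(-47424 + \left(-23 + 83 \left(- 2 \left(4 + 6\right)\right)\right)\right) = \left(\left(-13340 - \left(\frac{4950}{-6536} + \frac{1251}{9168}\right)\right) + 42700\right) \left(-47424 + \left(-23 + 83 \left(- 2 \left(4 + 6\right)\right)\right)\right) = \left(\left(-13340 - \left(4950 \left(- \frac{1}{6536}\right) + 1251 \cdot \frac{1}{9168}\right)\right) + 42700\right) \left(-47424 + \left(-23 + 83 \left(\left(-2\right) 10\right)\right)\right) = \left(\left(-13340 - \left(- \frac{2475}{3268} + \frac{417}{3056}\right)\right) + 42700\right) \left(-47424 + \left(-23 + 83 \left(-20\right)\right)\right) = \left(\left(-13340 - - \frac{1550211}{2496752}\right) + 42700\right) \left(-47424 - 1683\right) = \left(\left(-13340 + \frac{1550211}{2496752}\right) + 42700\right) \left(-47424 - 1683\right) = \left(- \frac{33305121469}{2496752} + 42700\right) \left(-49107\right) = \frac{73306188931}{2496752} \left(-49107\right) = - \frac{3599847019834617}{2496752}$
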